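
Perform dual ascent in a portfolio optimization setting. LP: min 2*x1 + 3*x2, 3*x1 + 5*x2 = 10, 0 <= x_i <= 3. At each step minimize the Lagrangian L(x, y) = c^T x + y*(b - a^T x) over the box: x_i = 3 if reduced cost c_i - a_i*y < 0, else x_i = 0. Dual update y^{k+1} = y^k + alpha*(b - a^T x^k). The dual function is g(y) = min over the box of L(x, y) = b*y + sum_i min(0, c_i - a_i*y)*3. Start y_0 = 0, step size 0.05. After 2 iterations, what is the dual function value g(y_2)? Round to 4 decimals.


Dual ascent for LP: min 2*x1 + 3*x2, 3*x1 + 5*x2 = 10, 0 <= x_i <= 3
Step 1: y^k = 0.0, reduced costs: (2.0, 3.0)
  x^k = (0.0, 0.0), subgradient = b - a^T x = 10.0
  y^{k+1} = 0.0 + 0.05*10.0 = 0.5
Step 2: y^k = 0.5, reduced costs: (0.5, 0.5)
  x^k = (0.0, 0.0), subgradient = b - a^T x = 10.0
  y^{k+1} = 0.5 + 0.05*10.0 = 1.0
Dual objective at y_2 = 1.0: reduced costs (-1.0, -2.0), box minimizer x = (3.0, 3.0)
g(y_2) = b*y + (c1 - a1*y)*x1 + (c2 - a2*y)*x2 = 10*1.0 + (-1.0)*3.0 + (-2.0)*3.0 = 10.0 - 3.0 - 6.0 = 1.0


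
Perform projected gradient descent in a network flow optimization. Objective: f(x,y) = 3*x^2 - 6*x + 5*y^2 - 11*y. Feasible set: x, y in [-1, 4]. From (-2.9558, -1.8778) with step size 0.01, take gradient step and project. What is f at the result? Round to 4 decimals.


Step 1: Compute gradient at (-2.9558, -1.8778).
grad_x = 2*3*-2.9558 - 6 = -23.7348
grad_y = 2*5*-1.8778 - 11 = -29.778
Step 2: Gradient step.
x_raw = -2.9558 - 0.01*-23.7348 = -2.7185
y_raw = -1.8778 - 0.01*-29.778 = -1.58
Step 3: Project onto [-1, 4].
x_proj = clip(-2.7185) = -1.0
y_proj = clip(-1.58) = -1.0
Step 4: Evaluate f.
f(-1.0, -1.0) = 25.0


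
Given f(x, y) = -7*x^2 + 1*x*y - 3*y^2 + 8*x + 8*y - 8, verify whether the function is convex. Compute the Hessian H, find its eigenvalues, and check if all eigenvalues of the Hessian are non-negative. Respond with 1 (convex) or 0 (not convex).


The Hessian of f(x,y) = -7*x^2 + 1*x*y - 3*y^2 + 8*x + 8*y - 8 is:
H = [[-14, 1], [1, -6]]
Trace = -14 - 6 = -20
Determinant = -14*-6 - (1)^2 = 83
Discriminant = (-20)^2 - 4*83 = 68.0
Eigenvalues: lambda_1 = -14.1231, lambda_2 = -5.8769
The function is not convex.

0


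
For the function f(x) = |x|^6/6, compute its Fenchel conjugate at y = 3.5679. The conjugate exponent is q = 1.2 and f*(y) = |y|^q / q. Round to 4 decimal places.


The conjugate exponent q satisfies 1/p + 1/q = 1.
p = 6, so q = 6/(6 - 1) = 1.2
|y|^q = 3.5679^1.2 = 4.6015
f*(3.5679) = 4.6015 / 1.2 = 3.8345


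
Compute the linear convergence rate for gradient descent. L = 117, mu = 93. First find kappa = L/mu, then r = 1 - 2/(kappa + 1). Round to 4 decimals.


Step 1: Compute the condition number.
kappa = L/mu = 117/93 = 1.2581
Step 2: Compute the convergence rate.
r = 1 - 2/(kappa + 1) = 1 - 2*mu/(L + mu) = (L - mu)/(L + mu) = 24/210 = 0.1143


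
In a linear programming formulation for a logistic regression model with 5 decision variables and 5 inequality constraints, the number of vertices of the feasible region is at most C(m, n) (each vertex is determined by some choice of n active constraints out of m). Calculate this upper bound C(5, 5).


Each vertex corresponds to some choice of n active constraints out of m, so the number of vertices is at most C(m, n) = m! / (n!(m-n)!).
m = 5, n = 5
Numerator: 5 * 4 * 3 * 2 * 1
Denominator: 5! = 120
C(5, 5) = 1


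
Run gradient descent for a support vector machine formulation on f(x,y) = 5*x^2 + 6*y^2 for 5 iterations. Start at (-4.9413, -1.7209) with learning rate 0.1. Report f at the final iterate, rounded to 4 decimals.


Gradient descent on f(x,y) = 5*x^2 + 6*y^2.
Starting point: (-4.9413, -1.7209), alpha = 0.1
Step 1: grad_x = 2*5*-4.9413 = -49.413, grad_y = 2*6*-1.7209 = -20.6508
  x_1 = -4.9413 - 0.1*-49.413 = 0.0
  y_1 = -1.7209 - 0.1*-20.6508 = 0.3442
Step 2: grad_x = 2*5*0.0 = 0.0, grad_y = 2*6*0.3442 = 4.1302
  x_2 = 0.0 - 0.1*0.0 = 0.0
  y_2 = 0.3442 - 0.1*4.1302 = -0.0688
Step 3: grad_x = 2*5*0.0 = 0.0, grad_y = 2*6*-0.0688 = -0.826
  x_3 = 0.0 - 0.1*0.0 = 0.0
  y_3 = -0.0688 - 0.1*-0.826 = 0.0138
Step 4: grad_x = 2*5*0.0 = 0.0, grad_y = 2*6*0.0138 = 0.1652
  x_4 = 0.0 - 0.1*0.0 = 0.0
  y_4 = 0.0138 - 0.1*0.1652 = -0.0028
Step 5: grad_x = 2*5*0.0 = 0.0, grad_y = 2*6*-0.0028 = -0.033
  x_5 = 0.0 - 0.1*0.0 = 0.0
  y_5 = -0.0028 - 0.1*-0.033 = 0.0006
f(0.0, 0.0006) = 5*0.0^2 + 6*0.0006^2 = 0.0


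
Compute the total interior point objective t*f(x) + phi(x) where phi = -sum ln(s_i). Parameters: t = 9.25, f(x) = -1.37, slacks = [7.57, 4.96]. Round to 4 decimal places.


Step 1: Compute log-barrier.
ln values: [2.0242, 1.6014]
phi = -(2.0242 + 1.6014) = -3.6256
Step 2: Compute augmented objective.
t*f(x) = 9.25*-1.37 = -12.6725
Total = -12.6725 - 3.6256 = -16.2981


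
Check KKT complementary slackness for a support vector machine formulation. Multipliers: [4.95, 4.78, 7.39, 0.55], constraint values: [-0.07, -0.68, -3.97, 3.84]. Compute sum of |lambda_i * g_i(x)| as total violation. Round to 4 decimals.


KKT complementary slackness check:
lambda_1 * g_1 = 4.95 * -0.07 = -0.3465
lambda_2 * g_2 = 4.78 * -0.68 = -3.2504
lambda_3 * g_3 = 7.39 * -3.97 = -29.3383
lambda_4 * g_4 = 0.55 * 3.84 = 2.112
Total violation = 0.3465 + 3.2504 + 29.3383 + 2.112 = 35.0472


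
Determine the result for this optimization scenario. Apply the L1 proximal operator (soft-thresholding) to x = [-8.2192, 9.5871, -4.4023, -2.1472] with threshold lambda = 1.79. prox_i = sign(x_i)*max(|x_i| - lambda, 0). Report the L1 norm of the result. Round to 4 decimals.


Soft-thresholding with lambda = 1.79:
prox(-8.2192) = sign(-8.2192)*max(|-8.2192| - 1.79, 0) = -6.4292
prox(9.5871) = sign(9.5871)*max(|9.5871| - 1.79, 0) = 7.7971
prox(-4.4023) = sign(-4.4023)*max(|-4.4023| - 1.79, 0) = -2.6123
prox(-2.1472) = sign(-2.1472)*max(|-2.1472| - 1.79, 0) = -0.3572
prox(x) = [-6.4292, 7.7971, -2.6123, -0.3572]
||prox(x)||_1 = 6.4292 + 7.7971 + 2.6123 + 0.3572 = 17.1958


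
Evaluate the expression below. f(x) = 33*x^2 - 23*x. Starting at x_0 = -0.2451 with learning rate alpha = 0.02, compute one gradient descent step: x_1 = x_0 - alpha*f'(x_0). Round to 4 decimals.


We compute the gradient at x_0 and apply the update.
f'(x) = 66*x - 23
f'(-0.2451) = 66*-0.2451 - 23 = -39.1766
x_1 = -0.2451 - 0.02*-39.1766 = 0.5384


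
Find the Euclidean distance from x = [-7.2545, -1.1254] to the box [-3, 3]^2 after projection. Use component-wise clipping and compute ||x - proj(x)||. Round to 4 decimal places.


Project each component onto [-3, 3].
clip(-7.2545) = -3.0, clip(-1.1254) = -1.1254
Projection = [-3.0, -1.1254]
Squared diffs: [18.1008, 0.0]
Distance = sqrt(18.1008) = 4.2545


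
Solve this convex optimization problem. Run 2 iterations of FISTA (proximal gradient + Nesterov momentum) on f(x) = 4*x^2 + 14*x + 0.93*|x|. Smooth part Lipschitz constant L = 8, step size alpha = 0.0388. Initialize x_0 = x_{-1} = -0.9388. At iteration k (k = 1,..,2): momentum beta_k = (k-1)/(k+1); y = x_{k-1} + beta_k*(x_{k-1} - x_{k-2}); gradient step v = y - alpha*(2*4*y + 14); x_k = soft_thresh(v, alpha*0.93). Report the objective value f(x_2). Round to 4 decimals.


FISTA on f(x) = 4*x^2 + 14*x + 0.93*|x|
L = 8, alpha = 0.0388
Iteration 1: beta = 0.0, y = -0.9388 + 0.0*(-0.9388 + 0.9388) = -0.9388
  grad(y) = 6.4896, v = y - alpha*grad = -1.1906
  prox(v) = soft_thresh(-1.1906, 0.0361) = -1.1545
Iteration 2: beta = 0.3333, y = -1.1545 + 0.3333*(-1.1545 + 0.9388) = -1.2264
  grad(y) = 4.1887, v = y - alpha*grad = -1.3889
  prox(v) = soft_thresh(-1.3889, 0.0361) = -1.3529
f(x_2) = 4*(-1.3529)^2 + 14*(-1.3529) + 0.93*|-1.3529| = -10.3609


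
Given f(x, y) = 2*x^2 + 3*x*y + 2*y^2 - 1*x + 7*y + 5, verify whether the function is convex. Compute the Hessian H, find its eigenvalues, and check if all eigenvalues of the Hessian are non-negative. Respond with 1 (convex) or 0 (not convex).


The Hessian of f(x,y) = 2*x^2 + 3*x*y + 2*y^2 - 1*x + 7*y + 5 is:
H = [[4, 3], [3, 4]]
Trace = 4 + 4 = 8
Determinant = 4*4 - (3)^2 = 7
Discriminant = (8)^2 - 4*7 = 36.0
Eigenvalues: lambda_1 = 1.0, lambda_2 = 7.0
The function is convex.

1


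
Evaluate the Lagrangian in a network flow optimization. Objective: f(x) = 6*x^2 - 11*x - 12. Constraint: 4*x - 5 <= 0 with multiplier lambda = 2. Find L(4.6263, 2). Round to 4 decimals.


Step 1: Evaluate f(x).
f(4.6263) = 6*4.6263^2 - 11*4.6263 - 12 = 65.5266
Step 2: Evaluate g(x).
g(4.6263) = 4*4.6263 - 5 = 13.5052
Step 3: Compute Lagrangian.
L = 65.5266 + 2*13.5052 = 92.537


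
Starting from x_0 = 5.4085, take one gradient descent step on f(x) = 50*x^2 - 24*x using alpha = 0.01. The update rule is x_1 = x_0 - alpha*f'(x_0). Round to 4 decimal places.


We compute the gradient at x_0 and apply the update.
f'(x) = 100*x - 24
f'(5.4085) = 100*5.4085 - 24 = 516.85
x_1 = 5.4085 - 0.01*516.85 = 0.24


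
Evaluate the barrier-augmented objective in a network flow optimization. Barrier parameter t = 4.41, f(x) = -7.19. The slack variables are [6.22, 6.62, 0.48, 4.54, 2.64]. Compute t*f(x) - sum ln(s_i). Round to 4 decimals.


Step 1: Compute log-barrier.
ln values: [1.8278, 1.8901, -0.734, 1.5129, 0.9708]
phi = -(1.8278 + 1.8901 - 0.734 + 1.5129 + 0.9708) = -5.4676
Step 2: Compute augmented objective.
t*f(x) = 4.41*-7.19 = -31.7079
Total = -31.7079 - 5.4676 = -37.1755


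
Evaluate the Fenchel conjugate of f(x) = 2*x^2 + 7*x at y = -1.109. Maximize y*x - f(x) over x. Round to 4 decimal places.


f*(y) = sup_x {y*x - a*x^2 - b*x} = sup_x {(y-b)*x - a*x^2}
FOC: (y - b) - 2a*x = 0 => x* = (y - b)/(2a)
x* = (-1.109 - 7)/(2*2) = -2.0273
f*(-1.109) = (y-b)^2/(4a) = (-1.109 - 7)^2/(4*2)
= 65.7559/8 = 8.2195


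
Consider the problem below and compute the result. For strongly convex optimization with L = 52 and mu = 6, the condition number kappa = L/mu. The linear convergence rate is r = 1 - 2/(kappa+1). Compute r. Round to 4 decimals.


Step 1: Compute the condition number.
kappa = L/mu = 52/6 = 8.6667
Step 2: Compute the convergence rate.
r = 1 - 2/(kappa + 1) = 1 - 2*mu/(L + mu) = (L - mu)/(L + mu) = 46/58 = 0.7931


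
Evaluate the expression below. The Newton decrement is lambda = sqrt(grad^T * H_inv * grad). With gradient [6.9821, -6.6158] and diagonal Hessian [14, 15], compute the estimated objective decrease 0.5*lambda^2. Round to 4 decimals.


Step 1: H is diagonal, so H^(-1) * g = [0.4987, -0.4411].
Step 2: g^T H^(-1) g = sum_i g_i^2 / H_ii
  = (6.9821)^2/14 + (-6.6158)^2/15
  = 3.4821 + 2.9179 = 6.4
Step 3: Objective decrease = 0.5 * g^T H^(-1) g = 3.2


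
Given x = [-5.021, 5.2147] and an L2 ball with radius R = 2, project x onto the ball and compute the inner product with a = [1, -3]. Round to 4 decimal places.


Step 1: Compute ||x|| (intermediates to 6 decimals).
||x|| = sqrt((-5.021)^2 + 5.2147^2) = 7.239029
Step 2: Project.
Since ||x|| > R, scale = R/||x|| = 2/7.239029 = 0.27628, proj(x) = scale * x
proj(x) = [-1.387202, 1.440717]
Step 3: Dot product.
a^T * proj(x) = 1*(-1.387202) - 3*1.440717 = -5.7094


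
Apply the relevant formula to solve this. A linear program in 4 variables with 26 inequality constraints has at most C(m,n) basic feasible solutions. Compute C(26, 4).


Each vertex corresponds to some choice of n active constraints out of m, so the number of vertices is at most C(m, n) = m! / (n!(m-n)!).
m = 26, n = 4
Numerator: 26 * 25 * 24 * 23
Denominator: 4! = 24
C(26, 4) = 14950


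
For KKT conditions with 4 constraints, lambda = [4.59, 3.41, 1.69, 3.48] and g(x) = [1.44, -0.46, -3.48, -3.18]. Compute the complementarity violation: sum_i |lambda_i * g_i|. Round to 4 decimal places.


KKT complementary slackness check:
lambda_1 * g_1 = 4.59 * 1.44 = 6.6096
lambda_2 * g_2 = 3.41 * -0.46 = -1.5686
lambda_3 * g_3 = 1.69 * -3.48 = -5.8812
lambda_4 * g_4 = 3.48 * -3.18 = -11.0664
Total violation = 6.6096 + 1.5686 + 5.8812 + 11.0664 = 25.1258


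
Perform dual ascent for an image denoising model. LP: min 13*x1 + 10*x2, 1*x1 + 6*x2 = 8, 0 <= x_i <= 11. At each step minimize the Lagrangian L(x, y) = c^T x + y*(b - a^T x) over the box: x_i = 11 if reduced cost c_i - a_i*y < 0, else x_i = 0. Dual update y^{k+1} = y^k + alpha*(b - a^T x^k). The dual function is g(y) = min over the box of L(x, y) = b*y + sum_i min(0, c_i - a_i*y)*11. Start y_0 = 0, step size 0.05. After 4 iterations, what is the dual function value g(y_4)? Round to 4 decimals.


Dual ascent for LP: min 13*x1 + 10*x2, 1*x1 + 6*x2 = 8, 0 <= x_i <= 11
Step 1: y^k = 0.0, reduced costs: (13.0, 10.0)
  x^k = (0.0, 0.0), subgradient = b - a^T x = 8.0
  y^{k+1} = 0.0 + 0.05*8.0 = 0.4
Step 2: y^k = 0.4, reduced costs: (12.6, 7.6)
  x^k = (0.0, 0.0), subgradient = b - a^T x = 8.0
  y^{k+1} = 0.4 + 0.05*8.0 = 0.8
Step 3: y^k = 0.8, reduced costs: (12.2, 5.2)
  x^k = (0.0, 0.0), subgradient = b - a^T x = 8.0
  y^{k+1} = 0.8 + 0.05*8.0 = 1.2
Step 4: y^k = 1.2, reduced costs: (11.8, 2.8)
  x^k = (0.0, 0.0), subgradient = b - a^T x = 8.0
  y^{k+1} = 1.2 + 0.05*8.0 = 1.6
Dual objective at y_4 = 1.6: reduced costs (11.4, 0.4), box minimizer x = (0.0, 0.0)
g(y_4) = b*y + (c1 - a1*y)*x1 + (c2 - a2*y)*x2 = 8*1.6 + 11.4*0.0 + 0.4*0.0 = 12.8 + 0.0 + 0.0 = 12.8


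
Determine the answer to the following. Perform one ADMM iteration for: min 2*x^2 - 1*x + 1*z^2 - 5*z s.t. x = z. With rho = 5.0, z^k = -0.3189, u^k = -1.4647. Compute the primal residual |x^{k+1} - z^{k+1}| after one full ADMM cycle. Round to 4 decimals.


ADMM iteration with rho = 5.0, z^k = -0.3189, u^k = -1.4647
Step 1: x-update.
Minimize 2*x^2 - 1*x + (5.0/2)*(x + 0.3189 - 1.4647)^2
FOC: (2*2 + 5.0)*x = 1 + 5.0*(-0.3189 + 1.4647)
x^{k+1} = 0.7477
Step 2: z-update.
Minimize 1*z^2 - 5*z + (5.0/2)*(0.7477 - z - 1.4647)^2
FOC: (2*1 + 5.0)*z = 5 + 5.0*(0.7477 - 1.4647)
z^{k+1} = 0.2021
Step 3: u-update.
u^{k+1} = -1.4647 + 0.7477 - 0.2021 = -0.9192
Step 4: Primal residual = |0.7477 - 0.2021| = 0.5455


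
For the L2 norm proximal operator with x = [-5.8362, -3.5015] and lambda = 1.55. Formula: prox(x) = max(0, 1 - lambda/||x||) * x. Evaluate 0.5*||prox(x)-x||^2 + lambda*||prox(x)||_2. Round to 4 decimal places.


Step 1: Compute ||x||.
||x|| = 6.806
Step 2: Compute scaling factor.
scale = max(0, 1 - 1.55/6.806) = 0.7723
Step 3: prox(x) = [-4.5071, -2.7041]
||prox(x)|| = 5.256
Step 4: Proximal objective.
0.5*||prox-x||^2 = 1.2013
lambda*||prox|| = 8.1468
Total = 9.3481


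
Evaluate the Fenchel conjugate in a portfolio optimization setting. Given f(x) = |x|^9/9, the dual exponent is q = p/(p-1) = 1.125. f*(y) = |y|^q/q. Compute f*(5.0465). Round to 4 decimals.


The conjugate exponent q satisfies 1/p + 1/q = 1.
p = 9, so q = 9/(9 - 1) = 1.125
|y|^q = 5.0465^1.125 = 6.1782
f*(5.0465) = 6.1782 / 1.125 = 5.4918


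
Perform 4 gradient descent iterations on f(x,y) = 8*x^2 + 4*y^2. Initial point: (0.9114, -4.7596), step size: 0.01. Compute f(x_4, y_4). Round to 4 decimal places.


Gradient descent on f(x,y) = 8*x^2 + 4*y^2.
Starting point: (0.9114, -4.7596), alpha = 0.01
Step 1: grad_x = 2*8*0.9114 = 14.5824, grad_y = 2*4*-4.7596 = -38.0768
  x_1 = 0.9114 - 0.01*14.5824 = 0.7656
  y_1 = -4.7596 - 0.01*-38.0768 = -4.3788
Step 2: grad_x = 2*8*0.7656 = 12.2492, grad_y = 2*4*-4.3788 = -35.0307
  x_2 = 0.7656 - 0.01*12.2492 = 0.6431
  y_2 = -4.3788 - 0.01*-35.0307 = -4.0285
Step 3: grad_x = 2*8*0.6431 = 10.2893, grad_y = 2*4*-4.0285 = -32.2282
  x_3 = 0.6431 - 0.01*10.2893 = 0.5402
  y_3 = -4.0285 - 0.01*-32.2282 = -3.7062
Step 4: grad_x = 2*8*0.5402 = 8.643, grad_y = 2*4*-3.7062 = -29.6499
  x_4 = 0.5402 - 0.01*8.643 = 0.4538
  y_4 = -3.7062 - 0.01*-29.6499 = -3.4097
f(0.4538, -3.4097) = 8*0.4538^2 + 4*(-3.4097)^2 = 48.1526


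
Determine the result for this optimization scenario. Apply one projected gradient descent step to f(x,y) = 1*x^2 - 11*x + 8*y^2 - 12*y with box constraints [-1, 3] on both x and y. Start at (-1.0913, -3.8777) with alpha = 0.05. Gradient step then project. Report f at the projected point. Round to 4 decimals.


Step 1: Compute gradient at (-1.0913, -3.8777).
grad_x = 2*1*-1.0913 - 11 = -13.1826
grad_y = 2*8*-3.8777 - 12 = -74.0432
Step 2: Gradient step.
x_raw = -1.0913 - 0.05*-13.1826 = -0.4322
y_raw = -3.8777 - 0.05*-74.0432 = -0.1755
Step 3: Project onto [-1, 3].
x_proj = clip(-0.4322) = -0.4322
y_proj = clip(-0.1755) = -0.1755
Step 4: Evaluate f.
f(-0.4322, -0.1755) = 7.2936


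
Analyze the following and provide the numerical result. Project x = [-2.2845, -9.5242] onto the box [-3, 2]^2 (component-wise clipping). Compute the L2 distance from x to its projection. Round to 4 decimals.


Project each component onto [-3, 2].
clip(-2.2845) = -2.2845, clip(-9.5242) = -3.0
Projection = [-2.2845, -3.0]
Squared diffs: [0.0, 42.5652]
Distance = sqrt(42.5652) = 6.5242


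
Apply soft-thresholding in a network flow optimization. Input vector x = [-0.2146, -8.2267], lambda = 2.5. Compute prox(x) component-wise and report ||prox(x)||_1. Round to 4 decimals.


Soft-thresholding with lambda = 2.5:
prox(-0.2146) = sign(-0.2146)*max(|-0.2146| - 2.5, 0) = 0.0
prox(-8.2267) = sign(-8.2267)*max(|-8.2267| - 2.5, 0) = -5.7267
prox(x) = [0.0, -5.7267]
||prox(x)||_1 = 0.0 + 5.7267 = 5.7267


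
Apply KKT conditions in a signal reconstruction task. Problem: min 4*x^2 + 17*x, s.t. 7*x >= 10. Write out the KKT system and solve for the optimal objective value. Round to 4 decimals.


Step 1: Try lambda = 0 (constraint inactive).
x_unc = -17/(2*4) = -2.125
Check: 7*-2.125 = -14.875 < 10 -- violated!
Step 2: Constraint must be active: 7*x = 10
x* = 10/7 = 1.4286 (rounded; the exact value 10/7 is used below)
lambda = (2*4*(10/7) + 17)/7 = 4.0612
Step 3: Compute optimal value.
f(x*) = 4*(10/7)^2 + 17*(10/7) = 32.449


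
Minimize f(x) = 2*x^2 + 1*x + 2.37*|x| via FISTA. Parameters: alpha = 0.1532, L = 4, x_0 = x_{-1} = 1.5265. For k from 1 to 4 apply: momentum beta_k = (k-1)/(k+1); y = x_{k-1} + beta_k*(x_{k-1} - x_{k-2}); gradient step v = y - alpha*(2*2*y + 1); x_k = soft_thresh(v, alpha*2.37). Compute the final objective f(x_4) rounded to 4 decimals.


FISTA on f(x) = 2*x^2 + 1*x + 2.37*|x|
L = 4, alpha = 0.1532
Iteration 1: beta = 0.0, y = 1.5265 + 0.0*(1.5265 - 1.5265) = 1.5265
  grad(y) = 7.106, v = y - alpha*grad = 0.4379
  prox(v) = soft_thresh(0.4379, 0.3631) = 0.0748
Iteration 2: beta = 0.3333, y = 0.0748 + 0.3333*(0.0748 - 1.5265) = -0.4091
  grad(y) = -0.6365, v = y - alpha*grad = -0.3116
  prox(v) = soft_thresh(-0.3116, 0.3631) = 0.0
Iteration 3: beta = 0.5, y = 0.0 + 0.5*(0.0 - 0.0748) = -0.0374
  grad(y) = 0.8504, v = y - alpha*grad = -0.1677
  prox(v) = soft_thresh(-0.1677, 0.3631) = 0.0
Iteration 4: beta = 0.6, y = 0.0 + 0.6*(0.0 - 0.0) = 0.0
  grad(y) = 1.0, v = y - alpha*grad = -0.1532
  prox(v) = soft_thresh(-0.1532, 0.3631) = 0.0
f(x_4) = 2*0.0^2 + 1*0.0 + 2.37*|0.0| = 0.0


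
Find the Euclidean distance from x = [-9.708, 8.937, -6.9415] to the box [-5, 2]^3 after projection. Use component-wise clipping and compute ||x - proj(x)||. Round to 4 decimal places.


Project each component onto [-5, 2].
clip(-9.708) = -5.0, clip(8.937) = 2.0, clip(-6.9415) = -5.0
Projection = [-5.0, 2.0, -5.0]
Squared diffs: [22.1653, 48.122, 3.7694]
Distance = sqrt(74.0567) = 8.6056


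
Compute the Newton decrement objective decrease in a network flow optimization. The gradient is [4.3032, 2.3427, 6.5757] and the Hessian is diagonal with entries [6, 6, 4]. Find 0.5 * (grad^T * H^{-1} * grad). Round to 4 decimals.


Step 1: H is diagonal, so H^(-1) * g = [0.7172, 0.3905, 1.6439].
Step 2: g^T H^(-1) g = sum_i g_i^2 / H_ii
  = (4.3032)^2/6 + (2.3427)^2/6 + (6.5757)^2/4
  = 3.0863 + 0.9147 + 10.81 = 14.8109
Step 3: Objective decrease = 0.5 * g^T H^(-1) g = 7.4055


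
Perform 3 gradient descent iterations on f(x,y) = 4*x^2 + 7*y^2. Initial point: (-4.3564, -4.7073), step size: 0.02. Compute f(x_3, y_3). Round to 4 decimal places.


Gradient descent on f(x,y) = 4*x^2 + 7*y^2.
Starting point: (-4.3564, -4.7073), alpha = 0.02
Step 1: grad_x = 2*4*-4.3564 = -34.8512, grad_y = 2*7*-4.7073 = -65.9022
  x_1 = -4.3564 - 0.02*-34.8512 = -3.6594
  y_1 = -4.7073 - 0.02*-65.9022 = -3.3893
Step 2: grad_x = 2*4*-3.6594 = -29.275, grad_y = 2*7*-3.3893 = -47.4496
  x_2 = -3.6594 - 0.02*-29.275 = -3.0739
  y_2 = -3.3893 - 0.02*-47.4496 = -2.4403
Step 3: grad_x = 2*4*-3.0739 = -24.591, grad_y = 2*7*-2.4403 = -34.1637
  x_3 = -3.0739 - 0.02*-24.591 = -2.5821
  y_3 = -2.4403 - 0.02*-34.1637 = -1.757
f(-2.5821, -1.757) = 4*(-2.5821)^2 + 7*(-1.757)^2 = 48.2772


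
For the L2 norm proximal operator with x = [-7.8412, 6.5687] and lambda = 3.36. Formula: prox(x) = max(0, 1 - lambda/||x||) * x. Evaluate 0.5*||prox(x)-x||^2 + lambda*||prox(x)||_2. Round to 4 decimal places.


Step 1: Compute ||x||.
||x|| = 10.229
Step 2: Compute scaling factor.
scale = max(0, 1 - 3.36/10.229) = 0.6715
Step 3: prox(x) = [-5.2655, 4.411]
||prox(x)|| = 6.869
Step 4: Proximal objective.
0.5*||prox-x||^2 = 5.6448
lambda*||prox|| = 23.0798
Total = 28.7246


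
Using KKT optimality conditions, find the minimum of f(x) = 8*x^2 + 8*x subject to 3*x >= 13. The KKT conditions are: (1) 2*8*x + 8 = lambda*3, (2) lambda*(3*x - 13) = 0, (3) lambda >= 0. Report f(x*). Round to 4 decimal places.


Step 1: Try lambda = 0 (constraint inactive).
x_unc = -8/(2*8) = -0.5
Check: 3*-0.5 = -1.5 < 13 -- violated!
Step 2: Constraint must be active: 3*x = 13
x* = 13/3 = 4.3333 (rounded; the exact value 13/3 is used below)
lambda = (2*8*(13/3) + 8)/3 = 25.7778
Step 3: Compute optimal value.
f(x*) = 8*(13/3)^2 + 8*(13/3) = 184.8889


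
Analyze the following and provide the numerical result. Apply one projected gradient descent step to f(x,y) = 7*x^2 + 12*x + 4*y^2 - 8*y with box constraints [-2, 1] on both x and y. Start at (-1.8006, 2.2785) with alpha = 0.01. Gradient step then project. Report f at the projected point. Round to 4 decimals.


Step 1: Compute gradient at (-1.8006, 2.2785).
grad_x = 2*7*-1.8006 + 12 = -13.2084
grad_y = 2*4*2.2785 - 8 = 10.228
Step 2: Gradient step.
x_raw = -1.8006 - 0.01*-13.2084 = -1.6685
y_raw = 2.2785 - 0.01*10.228 = 2.1762
Step 3: Project onto [-2, 1].
x_proj = clip(-1.6685) = -1.6685
y_proj = clip(2.1762) = 1.0
Step 4: Evaluate f.
f(-1.6685, 1.0) = -4.5346


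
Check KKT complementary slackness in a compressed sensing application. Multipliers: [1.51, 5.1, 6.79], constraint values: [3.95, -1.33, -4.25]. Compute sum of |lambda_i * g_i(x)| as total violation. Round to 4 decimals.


KKT complementary slackness check:
lambda_1 * g_1 = 1.51 * 3.95 = 5.9645
lambda_2 * g_2 = 5.1 * -1.33 = -6.783
lambda_3 * g_3 = 6.79 * -4.25 = -28.8575
Total violation = 5.9645 + 6.783 + 28.8575 = 41.605


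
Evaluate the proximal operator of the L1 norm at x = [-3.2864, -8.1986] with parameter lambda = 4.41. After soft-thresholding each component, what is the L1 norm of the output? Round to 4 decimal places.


Soft-thresholding with lambda = 4.41:
prox(-3.2864) = sign(-3.2864)*max(|-3.2864| - 4.41, 0) = 0.0
prox(-8.1986) = sign(-8.1986)*max(|-8.1986| - 4.41, 0) = -3.7886
prox(x) = [0.0, -3.7886]
||prox(x)||_1 = 0.0 + 3.7886 = 3.7886


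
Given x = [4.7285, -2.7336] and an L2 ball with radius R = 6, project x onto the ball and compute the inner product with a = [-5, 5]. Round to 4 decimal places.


Step 1: Compute ||x|| (intermediates to 6 decimals).
||x|| = sqrt(4.7285^2 + (-2.7336)^2) = 5.461802
Step 2: Project.
Since ||x|| <= R, proj = x (no scaling needed).
proj(x) = [4.7285, -2.7336]
Step 3: Dot product.
a^T * proj(x) = -5*4.7285 + 5*(-2.7336) = -37.3105


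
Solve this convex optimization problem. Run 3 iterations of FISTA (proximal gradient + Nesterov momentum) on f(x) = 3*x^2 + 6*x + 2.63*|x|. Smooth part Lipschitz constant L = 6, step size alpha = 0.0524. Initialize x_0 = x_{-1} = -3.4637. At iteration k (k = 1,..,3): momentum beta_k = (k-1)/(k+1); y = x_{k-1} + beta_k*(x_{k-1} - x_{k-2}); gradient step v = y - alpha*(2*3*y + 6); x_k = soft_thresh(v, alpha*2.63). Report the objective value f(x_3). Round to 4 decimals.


FISTA on f(x) = 3*x^2 + 6*x + 2.63*|x|
L = 6, alpha = 0.0524
Iteration 1: beta = 0.0, y = -3.4637 + 0.0*(-3.4637 + 3.4637) = -3.4637
  grad(y) = -14.7822, v = y - alpha*grad = -2.6891
  prox(v) = soft_thresh(-2.6891, 0.1378) = -2.5513
Iteration 2: beta = 0.3333, y = -2.5513 + 0.3333*(-2.5513 + 3.4637) = -2.2472
  grad(y) = -7.483, v = y - alpha*grad = -1.8551
  prox(v) = soft_thresh(-1.8551, 0.1378) = -1.7172
Iteration 3: beta = 0.5, y = -1.7172 + 0.5*(-1.7172 + 2.5513) = -1.3002
  grad(y) = -1.8013, v = y - alpha*grad = -1.2058
  prox(v) = soft_thresh(-1.2058, 0.1378) = -1.068
f(x_3) = 3*(-1.068)^2 + 6*(-1.068) + 2.63*|-1.068| = -0.1772


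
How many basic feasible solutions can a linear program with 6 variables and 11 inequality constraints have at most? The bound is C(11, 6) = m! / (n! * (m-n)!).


Each vertex corresponds to some choice of n active constraints out of m, so the number of vertices is at most C(m, n) = m! / (n!(m-n)!).
m = 11, n = 6
Numerator: 11 * 10 * 9 * 8 * 7 * 6
Denominator: 6! = 720
C(11, 6) = 462


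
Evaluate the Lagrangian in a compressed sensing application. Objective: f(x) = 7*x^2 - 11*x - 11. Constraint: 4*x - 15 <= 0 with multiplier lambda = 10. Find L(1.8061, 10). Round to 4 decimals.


Step 1: Evaluate f(x).
f(1.8061) = 7*1.8061^2 - 11*1.8061 - 11 = -8.0331
Step 2: Evaluate g(x).
g(1.8061) = 4*1.8061 - 15 = -7.7756
Step 3: Compute Lagrangian.
L = -8.0331 + 10*-7.7756 = -85.7891


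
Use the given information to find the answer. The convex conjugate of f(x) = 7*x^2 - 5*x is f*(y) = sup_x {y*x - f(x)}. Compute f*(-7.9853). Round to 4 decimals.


f*(y) = sup_x {y*x - a*x^2 - b*x} = sup_x {(y-b)*x - a*x^2}
FOC: (y - b) - 2a*x = 0 => x* = (y - b)/(2a)
x* = (-7.9853 + 5)/(2*7) = -0.2132
f*(-7.9853) = (y-b)^2/(4a) = (-7.9853 + 5)^2/(4*7)
= 8.912/28 = 0.3183


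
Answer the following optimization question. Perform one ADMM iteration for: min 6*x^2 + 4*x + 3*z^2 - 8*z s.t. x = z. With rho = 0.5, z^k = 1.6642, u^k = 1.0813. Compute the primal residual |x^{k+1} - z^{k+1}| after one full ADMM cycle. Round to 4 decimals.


ADMM iteration with rho = 0.5, z^k = 1.6642, u^k = 1.0813
Step 1: x-update.
Minimize 6*x^2 + 4*x + (0.5/2)*(x - 1.6642 + 1.0813)^2
FOC: (2*6 + 0.5)*x = -4 + 0.5*(1.6642 - 1.0813)
x^{k+1} = -0.2967
Step 2: z-update.
Minimize 3*z^2 - 8*z + (0.5/2)*(-0.2967 - z + 1.0813)^2
FOC: (2*3 + 0.5)*z = 8 + 0.5*(-0.2967 + 1.0813)
z^{k+1} = 1.2911
Step 3: u-update.
u^{k+1} = 1.0813 - 0.2967 - 1.2911 = -0.5065
Step 4: Primal residual = |-0.2967 - 1.2911| = 1.5878


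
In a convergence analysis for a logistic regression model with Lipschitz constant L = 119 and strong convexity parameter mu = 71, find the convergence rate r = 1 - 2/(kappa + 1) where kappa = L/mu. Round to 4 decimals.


Step 1: Compute the condition number.
kappa = L/mu = 119/71 = 1.6761
Step 2: Compute the convergence rate.
r = 1 - 2/(kappa + 1) = 1 - 2*mu/(L + mu) = (L - mu)/(L + mu) = 48/190 = 0.2526


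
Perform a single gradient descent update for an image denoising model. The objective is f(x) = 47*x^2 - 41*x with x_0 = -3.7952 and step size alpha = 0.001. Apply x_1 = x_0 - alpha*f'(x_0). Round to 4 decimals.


We compute the gradient at x_0 and apply the update.
f'(x) = 94*x - 41
f'(-3.7952) = 94*-3.7952 - 41 = -397.7488
x_1 = -3.7952 - 0.001*-397.7488 = -3.3975


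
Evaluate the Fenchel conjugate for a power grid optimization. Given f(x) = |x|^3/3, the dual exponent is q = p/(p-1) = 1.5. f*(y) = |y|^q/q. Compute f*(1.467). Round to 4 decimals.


The conjugate exponent q satisfies 1/p + 1/q = 1.
p = 3, so q = 3/(3 - 1) = 1.5
|y|^q = 1.467^1.5 = 1.7768
f*(1.467) = 1.7768 / 1.5 = 1.1846


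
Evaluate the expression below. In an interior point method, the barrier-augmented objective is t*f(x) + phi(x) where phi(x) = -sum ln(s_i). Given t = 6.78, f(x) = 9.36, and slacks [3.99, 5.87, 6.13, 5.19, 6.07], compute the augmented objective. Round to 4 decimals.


Step 1: Compute log-barrier.
ln values: [1.3838, 1.7699, 1.8132, 1.6467, 1.8034]
phi = -(1.3838 + 1.7699 + 1.8132 + 1.6467 + 1.8034) = -8.4169
Step 2: Compute augmented objective.
t*f(x) = 6.78*9.36 = 63.4608
Total = 63.4608 - 8.4169 = 55.0439


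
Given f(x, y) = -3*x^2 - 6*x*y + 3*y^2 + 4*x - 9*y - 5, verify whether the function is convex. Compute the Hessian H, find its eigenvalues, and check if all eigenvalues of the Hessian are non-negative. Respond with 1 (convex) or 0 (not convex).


The Hessian of f(x,y) = -3*x^2 - 6*x*y + 3*y^2 + 4*x - 9*y - 5 is:
H = [[-6, -6], [-6, 6]]
Trace = -6 + 6 = 0
Determinant = -6*6 - (-6)^2 = -72
Discriminant = (0)^2 - 4*-72 = 288.0
Eigenvalues: lambda_1 = -8.4853, lambda_2 = 8.4853
The function is not convex.

0


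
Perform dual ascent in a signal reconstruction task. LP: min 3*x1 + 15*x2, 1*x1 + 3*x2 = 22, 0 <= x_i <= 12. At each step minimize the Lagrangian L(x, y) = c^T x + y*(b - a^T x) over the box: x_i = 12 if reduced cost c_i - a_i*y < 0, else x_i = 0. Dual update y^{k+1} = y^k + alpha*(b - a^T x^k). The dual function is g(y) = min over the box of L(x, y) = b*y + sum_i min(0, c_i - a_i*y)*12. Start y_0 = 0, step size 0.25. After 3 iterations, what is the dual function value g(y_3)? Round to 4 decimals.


Dual ascent for LP: min 3*x1 + 15*x2, 1*x1 + 3*x2 = 22, 0 <= x_i <= 12
Step 1: y^k = 0.0, reduced costs: (3.0, 15.0)
  x^k = (0.0, 0.0), subgradient = b - a^T x = 22.0
  y^{k+1} = 0.0 + 0.25*22.0 = 5.5
Step 2: y^k = 5.5, reduced costs: (-2.5, -1.5)
  x^k = (12.0, 12.0), subgradient = b - a^T x = -26.0
  y^{k+1} = 5.5 + 0.25*-26.0 = -1.0
Step 3: y^k = -1.0, reduced costs: (4.0, 18.0)
  x^k = (0.0, 0.0), subgradient = b - a^T x = 22.0
  y^{k+1} = -1.0 + 0.25*22.0 = 4.5
Dual objective at y_3 = 4.5: reduced costs (-1.5, 1.5), box minimizer x = (12.0, 0.0)
g(y_3) = b*y + (c1 - a1*y)*x1 + (c2 - a2*y)*x2 = 22*4.5 + (-1.5)*12.0 + 1.5*0.0 = 99.0 - 18.0 + 0.0 = 81.0


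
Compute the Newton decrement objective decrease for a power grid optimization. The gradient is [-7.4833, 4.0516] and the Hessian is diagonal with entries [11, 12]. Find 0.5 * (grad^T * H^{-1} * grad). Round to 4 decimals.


Step 1: H is diagonal, so H^(-1) * g = [-0.6803, 0.3376].
Step 2: g^T H^(-1) g = sum_i g_i^2 / H_ii
  = (-7.4833)^2/11 + (4.0516)^2/12
  = 5.0909 + 1.368 = 6.4588
Step 3: Objective decrease = 0.5 * g^T H^(-1) g = 3.2294


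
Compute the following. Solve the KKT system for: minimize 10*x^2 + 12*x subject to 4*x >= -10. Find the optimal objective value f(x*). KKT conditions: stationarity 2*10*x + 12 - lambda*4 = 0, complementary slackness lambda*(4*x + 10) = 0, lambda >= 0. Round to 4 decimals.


Step 1: Try lambda = 0 (constraint inactive).
Stationarity: 2*10*x + 12 = 0
x* = -12/(2*10) = -0.6
Check constraint: 4*-0.6 = -2.4 >= -10 -- satisfied.
Step 2: Compute optimal value.
f(x*) = 10*(-0.6)^2 + 12*(-0.6) = -3.6


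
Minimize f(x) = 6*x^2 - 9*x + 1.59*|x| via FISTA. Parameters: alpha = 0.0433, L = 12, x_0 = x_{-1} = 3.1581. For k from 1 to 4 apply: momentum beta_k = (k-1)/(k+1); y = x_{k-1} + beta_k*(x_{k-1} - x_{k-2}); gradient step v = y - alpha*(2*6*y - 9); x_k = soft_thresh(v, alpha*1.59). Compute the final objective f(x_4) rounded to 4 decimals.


FISTA on f(x) = 6*x^2 - 9*x + 1.59*|x|
L = 12, alpha = 0.0433
Iteration 1: beta = 0.0, y = 3.1581 + 0.0*(3.1581 - 3.1581) = 3.1581
  grad(y) = 28.8972, v = y - alpha*grad = 1.9069
  prox(v) = soft_thresh(1.9069, 0.0688) = 1.838
Iteration 2: beta = 0.3333, y = 1.838 + 0.3333*(1.838 - 3.1581) = 1.398
  grad(y) = 7.7757, v = y - alpha*grad = 1.0613
  prox(v) = soft_thresh(1.0613, 0.0688) = 0.9924
Iteration 3: beta = 0.5, y = 0.9924 + 0.5*(0.9924 - 1.838) = 0.5697
  grad(y) = -2.1641, v = y - alpha*grad = 0.6634
  prox(v) = soft_thresh(0.6634, 0.0688) = 0.5945
Iteration 4: beta = 0.6, y = 0.5945 + 0.6*(0.5945 - 0.9924) = 0.3558
  grad(y) = -4.7309, v = y - alpha*grad = 0.5606
  prox(v) = soft_thresh(0.5606, 0.0688) = 0.4918
f(x_4) = 6*0.4918^2 - 9*0.4918 + 1.59*|0.4918| = -2.193


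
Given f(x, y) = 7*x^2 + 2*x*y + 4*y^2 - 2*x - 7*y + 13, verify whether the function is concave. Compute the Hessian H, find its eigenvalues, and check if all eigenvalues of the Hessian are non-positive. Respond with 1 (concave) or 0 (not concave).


The Hessian of f(x,y) = 7*x^2 + 2*x*y + 4*y^2 - 2*x - 7*y + 13 is:
H = [[14, 2], [2, 8]]
Trace = 14 + 8 = 22
Determinant = 14*8 - (2)^2 = 108
Discriminant = (22)^2 - 4*108 = 52.0
Eigenvalues: lambda_1 = 7.3944, lambda_2 = 14.6056
The function is not concave.

0


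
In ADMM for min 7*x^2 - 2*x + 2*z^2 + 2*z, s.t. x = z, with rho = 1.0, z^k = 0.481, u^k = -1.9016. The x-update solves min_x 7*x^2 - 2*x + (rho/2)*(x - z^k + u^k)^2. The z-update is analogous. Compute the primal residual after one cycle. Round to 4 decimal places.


ADMM iteration with rho = 1.0, z^k = 0.481, u^k = -1.9016
Step 1: x-update.
Minimize 7*x^2 - 2*x + (1.0/2)*(x - 0.481 - 1.9016)^2
FOC: (2*7 + 1.0)*x = 2 + 1.0*(0.481 + 1.9016)
x^{k+1} = 0.2922
Step 2: z-update.
Minimize 2*z^2 + 2*z + (1.0/2)*(0.2922 - z - 1.9016)^2
FOC: (2*2 + 1.0)*z = -2 + 1.0*(0.2922 - 1.9016)
z^{k+1} = -0.7219
Step 3: u-update.
u^{k+1} = -1.9016 + 0.2922 + 0.7219 = -0.8875
Step 4: Primal residual = |0.2922 + 0.7219| = 1.0141


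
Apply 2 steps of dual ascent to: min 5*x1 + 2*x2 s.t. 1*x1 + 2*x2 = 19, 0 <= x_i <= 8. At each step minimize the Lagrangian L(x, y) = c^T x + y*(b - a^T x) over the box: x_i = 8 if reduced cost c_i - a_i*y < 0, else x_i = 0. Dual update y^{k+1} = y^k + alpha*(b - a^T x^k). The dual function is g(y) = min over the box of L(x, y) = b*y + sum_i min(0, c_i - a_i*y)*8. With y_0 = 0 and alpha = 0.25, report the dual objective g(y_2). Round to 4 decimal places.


Dual ascent for LP: min 5*x1 + 2*x2, 1*x1 + 2*x2 = 19, 0 <= x_i <= 8
Step 1: y^k = 0.0, reduced costs: (5.0, 2.0)
  x^k = (0.0, 0.0), subgradient = b - a^T x = 19.0
  y^{k+1} = 0.0 + 0.25*19.0 = 4.75
Step 2: y^k = 4.75, reduced costs: (0.25, -7.5)
  x^k = (0.0, 8.0), subgradient = b - a^T x = 3.0
  y^{k+1} = 4.75 + 0.25*3.0 = 5.5
Dual objective at y_2 = 5.5: reduced costs (-0.5, -9.0), box minimizer x = (8.0, 8.0)
g(y_2) = b*y + (c1 - a1*y)*x1 + (c2 - a2*y)*x2 = 19*5.5 + (-0.5)*8.0 + (-9.0)*8.0 = 104.5 - 4.0 - 72.0 = 28.5


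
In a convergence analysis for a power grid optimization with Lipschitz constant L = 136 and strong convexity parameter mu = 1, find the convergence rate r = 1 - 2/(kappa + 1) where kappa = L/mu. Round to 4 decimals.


Step 1: Compute the condition number.
kappa = L/mu = 136/1 = 136.0
Step 2: Compute the convergence rate.
r = 1 - 2/(kappa + 1) = 1 - 2*mu/(L + mu) = (L - mu)/(L + mu) = 135/137 = 0.9854


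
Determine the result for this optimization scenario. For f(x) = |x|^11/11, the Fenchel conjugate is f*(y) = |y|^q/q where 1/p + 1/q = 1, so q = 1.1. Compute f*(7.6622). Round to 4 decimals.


The conjugate exponent q satisfies 1/p + 1/q = 1.
p = 11, so q = 11/(11 - 1) = 1.1
|y|^q = 7.6622^1.1 = 9.3927
f*(7.6622) = 9.3927 / 1.1 = 8.5388


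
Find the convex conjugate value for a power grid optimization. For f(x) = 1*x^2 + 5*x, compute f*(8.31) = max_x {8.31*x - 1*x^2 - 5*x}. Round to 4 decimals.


f*(y) = sup_x {y*x - a*x^2 - b*x} = sup_x {(y-b)*x - a*x^2}
FOC: (y - b) - 2a*x = 0 => x* = (y - b)/(2a)
x* = (8.31 - 5)/(2*1) = 1.655
f*(8.31) = (y-b)^2/(4a) = (8.31 - 5)^2/(4*1)
= 10.9561/4 = 2.739


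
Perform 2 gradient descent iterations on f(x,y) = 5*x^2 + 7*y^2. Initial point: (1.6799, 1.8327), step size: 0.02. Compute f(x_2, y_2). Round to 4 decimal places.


Gradient descent on f(x,y) = 5*x^2 + 7*y^2.
Starting point: (1.6799, 1.8327), alpha = 0.02
Step 1: grad_x = 2*5*1.6799 = 16.799, grad_y = 2*7*1.8327 = 25.6578
  x_1 = 1.6799 - 0.02*16.799 = 1.3439
  y_1 = 1.8327 - 0.02*25.6578 = 1.3195
Step 2: grad_x = 2*5*1.3439 = 13.4392, grad_y = 2*7*1.3195 = 18.4736
  x_2 = 1.3439 - 0.02*13.4392 = 1.0751
  y_2 = 1.3195 - 0.02*18.4736 = 0.9501
f(1.0751, 0.9501) = 5*1.0751^2 + 7*0.9501^2 = 12.098


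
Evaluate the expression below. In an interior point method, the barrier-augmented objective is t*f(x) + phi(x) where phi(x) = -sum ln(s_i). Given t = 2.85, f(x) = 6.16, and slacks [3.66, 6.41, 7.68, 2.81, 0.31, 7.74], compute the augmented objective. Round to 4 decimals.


Step 1: Compute log-barrier.
ln values: [1.2975, 1.8579, 2.0386, 1.0332, -1.1712, 2.0464]
phi = -(1.2975 + 1.8579 + 2.0386 + 1.0332 - 1.1712 + 2.0464) = -7.1023
Step 2: Compute augmented objective.
t*f(x) = 2.85*6.16 = 17.556
Total = 17.556 - 7.1023 = 10.4537


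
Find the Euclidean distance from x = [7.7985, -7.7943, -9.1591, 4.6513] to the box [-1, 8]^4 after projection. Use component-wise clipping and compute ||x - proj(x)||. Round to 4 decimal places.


Project each component onto [-1, 8].
clip(7.7985) = 7.7985, clip(-7.7943) = -1.0, clip(-9.1591) = -1.0, clip(4.6513) = 4.6513
Projection = [7.7985, -1.0, -1.0, 4.6513]
Squared diffs: [0.0, 46.1625, 66.5709, 0.0]
Distance = sqrt(112.7334) = 10.6176


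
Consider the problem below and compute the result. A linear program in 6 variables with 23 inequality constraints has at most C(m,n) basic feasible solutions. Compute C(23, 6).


Each vertex corresponds to some choice of n active constraints out of m, so the number of vertices is at most C(m, n) = m! / (n!(m-n)!).
m = 23, n = 6
Numerator: 23 * 22 * 21 * 20 * 19 * 18
Denominator: 6! = 720
C(23, 6) = 100947


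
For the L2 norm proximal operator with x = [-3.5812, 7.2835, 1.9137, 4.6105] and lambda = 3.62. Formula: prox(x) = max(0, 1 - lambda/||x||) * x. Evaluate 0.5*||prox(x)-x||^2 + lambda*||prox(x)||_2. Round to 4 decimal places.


Step 1: Compute ||x||.
||x|| = 9.5286
Step 2: Compute scaling factor.
scale = max(0, 1 - 3.62/9.5286) = 0.6201
Step 3: prox(x) = [-2.2207, 4.5164, 1.1867, 2.8589]
||prox(x)|| = 5.9086
Step 4: Proximal objective.
0.5*||prox-x||^2 = 6.5522
lambda*||prox|| = 21.3891
Total = 27.9412


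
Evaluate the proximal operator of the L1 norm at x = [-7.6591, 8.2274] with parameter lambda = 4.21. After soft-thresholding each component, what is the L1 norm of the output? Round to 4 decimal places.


Soft-thresholding with lambda = 4.21:
prox(-7.6591) = sign(-7.6591)*max(|-7.6591| - 4.21, 0) = -3.4491
prox(8.2274) = sign(8.2274)*max(|8.2274| - 4.21, 0) = 4.0174
prox(x) = [-3.4491, 4.0174]
||prox(x)||_1 = 3.4491 + 4.0174 = 7.4665


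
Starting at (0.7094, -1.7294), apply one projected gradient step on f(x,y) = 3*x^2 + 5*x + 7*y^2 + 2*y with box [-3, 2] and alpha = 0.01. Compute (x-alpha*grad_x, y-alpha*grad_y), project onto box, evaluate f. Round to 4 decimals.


Step 1: Compute gradient at (0.7094, -1.7294).
grad_x = 2*3*0.7094 + 5 = 9.2564
grad_y = 2*7*-1.7294 + 2 = -22.2116
Step 2: Gradient step.
x_raw = 0.7094 - 0.01*9.2564 = 0.6168
y_raw = -1.7294 - 0.01*-22.2116 = -1.5073
Step 3: Project onto [-3, 2].
x_proj = clip(0.6168) = 0.6168
y_proj = clip(-1.5073) = -1.5073
Step 4: Evaluate f.
f(0.6168, -1.5073) = 17.1144


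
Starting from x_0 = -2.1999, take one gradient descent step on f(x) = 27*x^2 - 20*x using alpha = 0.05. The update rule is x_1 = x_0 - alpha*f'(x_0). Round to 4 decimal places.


We compute the gradient at x_0 and apply the update.
f'(x) = 54*x - 20
f'(-2.1999) = 54*-2.1999 - 20 = -138.7946
x_1 = -2.1999 - 0.05*-138.7946 = 4.7398


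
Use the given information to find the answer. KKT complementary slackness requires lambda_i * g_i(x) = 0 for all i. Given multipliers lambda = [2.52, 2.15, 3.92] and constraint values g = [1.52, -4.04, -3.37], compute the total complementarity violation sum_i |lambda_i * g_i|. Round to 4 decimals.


KKT complementary slackness check:
lambda_1 * g_1 = 2.52 * 1.52 = 3.8304
lambda_2 * g_2 = 2.15 * -4.04 = -8.686
lambda_3 * g_3 = 3.92 * -3.37 = -13.2104
Total violation = 3.8304 + 8.686 + 13.2104 = 25.7268


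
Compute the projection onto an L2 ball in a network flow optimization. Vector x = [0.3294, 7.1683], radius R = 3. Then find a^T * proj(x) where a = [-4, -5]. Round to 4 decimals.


Step 1: Compute ||x|| (intermediates to 6 decimals).
||x|| = sqrt(0.3294^2 + 7.1683^2) = 7.175864
Step 2: Project.
Since ||x|| > R, scale = R/||x|| = 3/7.175864 = 0.418068, proj(x) = scale * x
proj(x) = [0.137712, 2.996837]
Step 3: Dot product.
a^T * proj(x) = -4*0.137712 - 5*2.996837 = -15.535
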